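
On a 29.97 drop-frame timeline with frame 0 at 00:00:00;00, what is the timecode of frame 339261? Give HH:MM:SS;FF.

Each 10-minute DF block holds 10 × 60 × 30 − 9 × 2 = 17982 frames. 339261 ÷ 17982 → 18 full blocks, remainder 15585.
Within the partial block the first minute is 1800 frames and each further minute 1798, so 8 further minute boundaries passed. Total skipped labels = 18 × 18 + 2 × 8 = 340.
Non-drop label index = 339261 + 340 = 339601; at 30 labels/s that is 03:08:40:01, i.e. DF 03:08:40;01.

03:08:40;01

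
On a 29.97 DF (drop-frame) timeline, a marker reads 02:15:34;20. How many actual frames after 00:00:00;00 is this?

243796

As if non-drop at 30 labels/s: (2 × 3600 + 15 × 60 + 34) × 30 + 20 = 244040.
Minute boundaries passed: 135; those not divisible by 10: 135 − 13 = 122; dropped labels = 2 × 122 = 244.
Actual frame index = 244040 − 244 = 243796.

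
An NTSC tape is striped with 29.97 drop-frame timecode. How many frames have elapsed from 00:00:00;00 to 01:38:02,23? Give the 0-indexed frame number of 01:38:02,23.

Complete 10-minute blocks: 9, each 17982 frames → 161838.
Remaining 8 whole minutes in the current block: 1800 + 7 × 1798 = 14386 frames.
Within the current minute: 2 × 30 + 23 − 2 = 81 (labels ;00/;01 skipped at this minute). Total = 161838 + 14386 + 81 = 176305.

176305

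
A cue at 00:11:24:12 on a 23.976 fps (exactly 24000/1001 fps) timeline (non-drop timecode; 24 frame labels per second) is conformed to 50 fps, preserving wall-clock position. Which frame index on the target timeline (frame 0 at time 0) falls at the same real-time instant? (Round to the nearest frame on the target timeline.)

Source frame index: (0×3600 + 11×60 + 24) × 24 + 12 = 16428.
Real time: 16428 / (24000/1001) = 1370369/2000 s.
Target frame: (1370369/2000) × (50) = 1370369/40 ≈ 34259.225 → 34259.

frame 34259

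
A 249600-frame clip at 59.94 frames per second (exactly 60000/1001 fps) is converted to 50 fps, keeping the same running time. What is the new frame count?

208208 frames

Target frames = source frames × (target rate / source rate) = 249600 × (50)/(60000/1001) = 249600 × 1001/1200 = 208208.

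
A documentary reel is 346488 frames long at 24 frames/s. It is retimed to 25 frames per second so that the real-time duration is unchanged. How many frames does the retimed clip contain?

Target frames = source frames × (target rate / source rate) = 346488 × (25)/(24) = 346488 × 25/24 = 360925.

360925 frames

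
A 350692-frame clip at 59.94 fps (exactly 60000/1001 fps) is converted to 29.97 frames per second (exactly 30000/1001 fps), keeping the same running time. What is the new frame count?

175346 frames

Target frames = source frames × (target rate / source rate) = 350692 × (30000/1001)/(60000/1001) = 350692 × 1/2 = 175346.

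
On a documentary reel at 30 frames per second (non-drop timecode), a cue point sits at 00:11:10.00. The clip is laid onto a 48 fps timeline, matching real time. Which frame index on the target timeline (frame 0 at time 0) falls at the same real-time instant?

frame 32160

Source frame index: (0×3600 + 11×60 + 10) × 30 + 0 = 20100.
Real time: 20100 / (30) = 670 s.
Target frame: (670) × (48) = 32160.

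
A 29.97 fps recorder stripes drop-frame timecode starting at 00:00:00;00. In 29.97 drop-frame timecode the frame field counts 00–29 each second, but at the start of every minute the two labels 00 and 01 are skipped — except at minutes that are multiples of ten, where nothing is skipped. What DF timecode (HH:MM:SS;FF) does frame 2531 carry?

Each 10-minute DF block holds 10 × 60 × 30 − 9 × 2 = 17982 frames. 2531 ÷ 17982 → 0 full blocks, remainder 2531.
Within the partial block the first minute is 1800 frames and each further minute 1798, so 1 further minute boundary passed. Total skipped labels = 18 × 0 + 2 × 1 = 2.
Non-drop label index = 2531 + 2 = 2533; at 30 labels/s that is 00:01:24:13, i.e. DF 00:01:24;13.

00:01:24;13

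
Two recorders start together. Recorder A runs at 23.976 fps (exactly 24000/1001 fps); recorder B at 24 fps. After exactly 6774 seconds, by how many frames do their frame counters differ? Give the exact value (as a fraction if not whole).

A emits 24000/1001 × 6774 = 162576000/1001 frames; B emits 24 × 6774 = 162576.
Difference = 162576/1001 frames (≈ 162.4136); B is ahead of A.

162576/1001 frames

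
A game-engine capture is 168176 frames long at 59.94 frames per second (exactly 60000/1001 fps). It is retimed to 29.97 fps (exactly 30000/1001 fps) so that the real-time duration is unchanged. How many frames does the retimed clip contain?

84088 frames

Target frames = source frames × (target rate / source rate) = 168176 × (30000/1001)/(60000/1001) = 168176 × 1/2 = 84088.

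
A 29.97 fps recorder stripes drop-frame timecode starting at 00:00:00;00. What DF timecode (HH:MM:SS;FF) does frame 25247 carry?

Each 10-minute DF block holds 10 × 60 × 30 − 9 × 2 = 17982 frames. 25247 ÷ 17982 → 1 full block, remainder 7265.
Within the partial block the first minute is 1800 frames and each further minute 1798, so 4 further minute boundaries passed. Total skipped labels = 18 × 1 + 2 × 4 = 26.
Non-drop label index = 25247 + 26 = 25273; at 30 labels/s that is 00:14:02:13, i.e. DF 00:14:02;13.

00:14:02;13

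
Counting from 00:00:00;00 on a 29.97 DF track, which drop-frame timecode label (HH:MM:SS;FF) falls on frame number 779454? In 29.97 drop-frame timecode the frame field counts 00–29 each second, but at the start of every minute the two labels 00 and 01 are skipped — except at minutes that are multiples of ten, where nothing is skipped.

Each 10-minute DF block holds 10 × 60 × 30 − 9 × 2 = 17982 frames. 779454 ÷ 17982 → 43 full blocks, remainder 6228.
Within the partial block the first minute is 1800 frames and each further minute 1798, so 3 further minute boundaries passed. Total skipped labels = 18 × 43 + 2 × 3 = 780.
Non-drop label index = 779454 + 780 = 780234; at 30 labels/s that is 07:13:27:24, i.e. DF 07:13:27;24.

07:13:27;24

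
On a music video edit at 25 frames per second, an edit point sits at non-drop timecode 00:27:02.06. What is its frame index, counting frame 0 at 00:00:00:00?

40556

Total seconds to the label: (0 × 3600 + 27 × 60 + 2) = 1622.
Frame index = 1622 × 25 + 6 = 40556.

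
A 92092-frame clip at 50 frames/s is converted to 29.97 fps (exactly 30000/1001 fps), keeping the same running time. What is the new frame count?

55200 frames

Target frames = source frames × (target rate / source rate) = 92092 × (30000/1001)/(50) = 92092 × 600/1001 = 55200.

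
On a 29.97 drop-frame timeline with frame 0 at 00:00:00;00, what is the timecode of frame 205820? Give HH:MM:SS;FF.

Ten DF minutes hold 17982 frames, so frame 205820 lies in block 11 (frames 197802–215783) with 8018 frames into that block.
The block's first minute is 1800 frames and the rest 1798 each; 8018 frames reaches minute 4, so 11 × 18 + 4 × 2 = 206 labels have been skipped so far.
Adding those back, label number 205820 + 206 = 206026 at 30 labels/s is 6867 s + 16 f = 1 h 54 min 27 s frame 16, i.e. 01:54:27;16.

01:54:27;16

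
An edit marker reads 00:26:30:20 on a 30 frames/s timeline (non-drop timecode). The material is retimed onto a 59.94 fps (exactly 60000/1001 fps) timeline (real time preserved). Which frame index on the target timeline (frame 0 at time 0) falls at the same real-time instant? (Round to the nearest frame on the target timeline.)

Source frame index: (0×3600 + 26×60 + 30) × 30 + 20 = 47720.
Real time: 47720 / (30) = 4772/3 s.
Target frame: (4772/3) × (60000/1001) = 95440000/1001 ≈ 95344.655 → 95345.

frame 95345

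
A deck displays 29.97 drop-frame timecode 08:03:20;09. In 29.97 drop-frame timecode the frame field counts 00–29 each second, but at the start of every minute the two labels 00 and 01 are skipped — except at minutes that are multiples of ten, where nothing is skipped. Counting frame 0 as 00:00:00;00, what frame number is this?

869139

As if non-drop at 30 labels/s: (8 × 3600 + 3 × 60 + 20) × 30 + 9 = 870009.
Minute boundaries passed: 483; those not divisible by 10: 483 − 48 = 435; dropped labels = 2 × 435 = 870.
Actual frame index = 870009 − 870 = 869139.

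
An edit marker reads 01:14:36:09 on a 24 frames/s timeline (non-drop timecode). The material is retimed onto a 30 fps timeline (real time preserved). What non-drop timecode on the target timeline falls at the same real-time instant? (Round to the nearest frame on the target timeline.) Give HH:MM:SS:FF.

Source frame index: (1×3600 + 14×60 + 36) × 24 + 9 = 107433.
Real time: 107433 / (24) = 35811/8 s.
Target frame: (35811/8) × (30) = 537165/4 ≈ 134291.250 → 134291.
At 30 labels/s: frame 134291 → 01:14:36:11.

01:14:36:11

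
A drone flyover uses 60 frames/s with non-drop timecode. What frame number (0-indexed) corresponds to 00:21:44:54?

Total seconds to the label: (0 × 3600 + 21 × 60 + 44) = 1304.
Frame index = 1304 × 60 + 54 = 78294.

frame 78294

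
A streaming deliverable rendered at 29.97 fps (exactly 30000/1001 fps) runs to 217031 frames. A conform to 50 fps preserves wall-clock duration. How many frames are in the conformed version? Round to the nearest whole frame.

Frames at target rate = 217031 × (50) / (30000/1001) = 217248031/600 ≈ 362080.052.
Nearest whole frame: 362080.

362080 frames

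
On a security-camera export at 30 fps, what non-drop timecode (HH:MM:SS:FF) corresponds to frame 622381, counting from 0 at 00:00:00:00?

05:45:46:01

622381 ÷ 30 = 20746 full seconds, remainder 1 frame.
20746 s = 5 h 45 min 46 s.
Timecode: 05:45:46:01.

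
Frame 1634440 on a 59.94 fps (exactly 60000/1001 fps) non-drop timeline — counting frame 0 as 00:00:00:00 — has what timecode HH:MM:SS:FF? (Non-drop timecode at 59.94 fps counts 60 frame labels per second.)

1634440 ÷ 60 = 27240 full seconds, remainder 40 frames.
27240 s = 7 h 34 min 0 s.
Timecode: 07:34:00:40.

07:34:00:40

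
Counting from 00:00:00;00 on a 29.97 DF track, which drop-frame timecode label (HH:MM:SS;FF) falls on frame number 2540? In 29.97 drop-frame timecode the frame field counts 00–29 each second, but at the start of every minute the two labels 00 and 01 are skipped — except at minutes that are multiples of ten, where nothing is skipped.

Each 10-minute DF block holds 10 × 60 × 30 − 9 × 2 = 17982 frames. 2540 ÷ 17982 → 0 full blocks, remainder 2540.
Within the partial block the first minute is 1800 frames and each further minute 1798, so 1 further minute boundary passed. Total skipped labels = 18 × 0 + 2 × 1 = 2.
Non-drop label index = 2540 + 2 = 2542; at 30 labels/s that is 00:01:24:22, i.e. DF 00:01:24;22.

00:01:24;22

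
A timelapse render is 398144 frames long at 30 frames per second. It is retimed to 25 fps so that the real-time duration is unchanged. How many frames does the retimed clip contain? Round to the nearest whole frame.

331787 frames

Frames at target rate = 398144 × (25) / (30) = 995360/3 ≈ 331786.667.
Nearest whole frame: 331787.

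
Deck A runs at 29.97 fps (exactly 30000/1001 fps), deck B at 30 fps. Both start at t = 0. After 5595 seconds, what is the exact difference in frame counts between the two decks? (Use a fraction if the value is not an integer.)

167850/1001 frames

A emits 30000/1001 × 5595 = 167850000/1001 frames; B emits 30 × 5595 = 167850.
Difference = 167850/1001 frames (≈ 167.6823); B is ahead of A.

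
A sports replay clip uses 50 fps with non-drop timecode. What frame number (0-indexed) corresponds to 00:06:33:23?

frame 19673

Total seconds to the label: (0 × 3600 + 6 × 60 + 33) = 393.
Frame index = 393 × 50 + 23 = 19673.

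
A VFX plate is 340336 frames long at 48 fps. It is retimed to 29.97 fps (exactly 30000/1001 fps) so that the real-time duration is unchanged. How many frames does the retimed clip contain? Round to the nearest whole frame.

212498 frames

Frames at target rate = 340336 × (30000/1001) / (48) = 212710000/1001 ≈ 212497.502.
Nearest whole frame: 212498.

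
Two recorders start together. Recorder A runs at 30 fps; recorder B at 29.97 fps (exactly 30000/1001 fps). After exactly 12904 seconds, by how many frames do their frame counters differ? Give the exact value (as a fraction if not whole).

A emits 30 × 12904 = 387120 frames; B emits 30000/1001 × 12904 = 387120000/1001.
Difference = 387120/1001 frames (≈ 386.7333); B is behind A.

387120/1001 frames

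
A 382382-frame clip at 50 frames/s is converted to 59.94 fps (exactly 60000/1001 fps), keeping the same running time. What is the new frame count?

Target frames = source frames × (target rate / source rate) = 382382 × (60000/1001)/(50) = 382382 × 1200/1001 = 458400.

458400 frames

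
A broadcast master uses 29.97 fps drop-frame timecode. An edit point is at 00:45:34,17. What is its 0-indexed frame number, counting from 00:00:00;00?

Complete 10-minute blocks: 4, each 17982 frames → 71928.
Remaining 5 whole minutes in the current block: 1800 + 4 × 1798 = 8992 frames.
Within the current minute: 34 × 30 + 17 − 2 = 1035 (labels ;00/;01 skipped at this minute). Total = 71928 + 8992 + 1035 = 81955.

81955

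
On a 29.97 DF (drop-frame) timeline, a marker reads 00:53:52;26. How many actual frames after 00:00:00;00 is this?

96890

Complete 10-minute blocks: 5, each 17982 frames → 89910.
Remaining 3 whole minutes in the current block: 1800 + 2 × 1798 = 5396 frames.
Within the current minute: 52 × 30 + 26 − 2 = 1584 (labels ;00/;01 skipped at this minute). Total = 89910 + 5396 + 1584 = 96890.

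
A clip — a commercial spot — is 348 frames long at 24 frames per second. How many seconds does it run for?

Running time = 348 / (24) = 14.5 s.

14.5 seconds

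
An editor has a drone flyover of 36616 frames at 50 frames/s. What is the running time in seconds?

732.32 seconds

Running time = 36616 / (50) = 732.32 s.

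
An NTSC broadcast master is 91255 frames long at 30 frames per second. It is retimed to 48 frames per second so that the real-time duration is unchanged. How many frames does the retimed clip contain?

Target frames = source frames × (target rate / source rate) = 91255 × (48)/(30) = 91255 × 8/5 = 146008.

146008 frames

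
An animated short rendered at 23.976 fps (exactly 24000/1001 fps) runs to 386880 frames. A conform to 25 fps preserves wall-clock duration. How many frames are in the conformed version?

Target frames = source frames × (target rate / source rate) = 386880 × (25)/(24000/1001) = 386880 × 1001/960 = 403403.

403403 frames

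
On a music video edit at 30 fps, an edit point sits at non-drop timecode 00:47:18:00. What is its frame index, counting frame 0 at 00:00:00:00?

Total seconds to the label: (0 × 3600 + 47 × 60 + 18) = 2838.
Frame index = 2838 × 30 + 0 = 85140.

frame 85140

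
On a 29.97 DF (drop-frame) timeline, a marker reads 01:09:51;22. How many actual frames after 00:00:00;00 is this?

As if non-drop at 30 labels/s: (1 × 3600 + 9 × 60 + 51) × 30 + 22 = 125752.
Minute boundaries passed: 69; those not divisible by 10: 69 − 6 = 63; dropped labels = 2 × 63 = 126.
Actual frame index = 125752 − 126 = 125626.

125626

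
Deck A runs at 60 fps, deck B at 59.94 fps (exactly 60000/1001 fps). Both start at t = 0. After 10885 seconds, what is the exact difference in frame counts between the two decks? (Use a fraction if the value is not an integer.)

A emits 60 × 10885 = 653100 frames; B emits 60000/1001 × 10885 = 93300000/143.
Difference = 93300/143 frames (≈ 652.4476); B is behind A.

93300/143 frames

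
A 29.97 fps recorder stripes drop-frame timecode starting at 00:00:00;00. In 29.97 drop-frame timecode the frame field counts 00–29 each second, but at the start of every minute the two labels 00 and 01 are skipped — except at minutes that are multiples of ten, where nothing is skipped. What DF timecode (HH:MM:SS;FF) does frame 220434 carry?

02:02:35;04

Ten DF minutes hold 17982 frames, so frame 220434 lies in block 12 (frames 215784–233765) with 4650 frames into that block.
The block's first minute is 1800 frames and the rest 1798 each; 4650 frames reaches minute 2, so 12 × 18 + 2 × 2 = 220 labels have been skipped so far.
Adding those back, label number 220434 + 220 = 220654 at 30 labels/s is 7355 s + 4 f = 2 h 2 min 35 s frame 4, i.e. 02:02:35;04.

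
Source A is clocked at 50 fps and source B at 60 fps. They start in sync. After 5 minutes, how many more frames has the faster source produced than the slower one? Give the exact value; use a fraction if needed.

5 min = 300 s.
A emits 50 × 300 = 15000 frames; B emits 60 × 300 = 18000.
Difference = 3000 frames; B is ahead of A.

3000 frames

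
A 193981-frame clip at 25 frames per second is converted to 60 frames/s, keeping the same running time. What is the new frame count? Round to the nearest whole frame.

Frames at target rate = 193981 × (60) / (25) = 2327772/5 ≈ 465554.400.
Nearest whole frame: 465554.

465554 frames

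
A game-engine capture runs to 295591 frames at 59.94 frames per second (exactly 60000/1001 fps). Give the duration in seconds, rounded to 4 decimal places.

Running time = 295591 × 1001/60000 = 295886591/60000 s ≈ 4931.4432 s.

4931.4432 seconds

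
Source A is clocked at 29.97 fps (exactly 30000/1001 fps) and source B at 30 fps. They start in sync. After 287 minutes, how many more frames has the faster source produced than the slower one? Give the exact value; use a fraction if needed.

287 min = 17220 s.
A emits 30000/1001 × 17220 = 73800000/143 frames; B emits 30 × 17220 = 516600.
Difference = 73800/143 frames (≈ 516.0839); B is ahead of A.

73800/143 frames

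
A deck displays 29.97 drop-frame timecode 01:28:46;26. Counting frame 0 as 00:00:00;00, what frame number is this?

159646

Complete 10-minute blocks: 8, each 17982 frames → 143856.
Remaining 8 whole minutes in the current block: 1800 + 7 × 1798 = 14386 frames.
Within the current minute: 46 × 30 + 26 − 2 = 1404 (labels ;00/;01 skipped at this minute). Total = 143856 + 14386 + 1404 = 159646.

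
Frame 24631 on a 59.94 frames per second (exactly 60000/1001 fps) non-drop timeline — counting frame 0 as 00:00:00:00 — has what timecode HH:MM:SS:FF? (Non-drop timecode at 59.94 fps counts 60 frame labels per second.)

24631 ÷ 60 = 410 full seconds, remainder 31 frames.
410 s = 0 h 6 min 50 s.
Timecode: 00:06:50:31.

00:06:50:31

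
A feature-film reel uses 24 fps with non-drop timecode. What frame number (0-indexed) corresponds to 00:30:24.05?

Total seconds to the label: (0 × 3600 + 30 × 60 + 24) = 1824.
Frame index = 1824 × 24 + 5 = 43781.

frame 43781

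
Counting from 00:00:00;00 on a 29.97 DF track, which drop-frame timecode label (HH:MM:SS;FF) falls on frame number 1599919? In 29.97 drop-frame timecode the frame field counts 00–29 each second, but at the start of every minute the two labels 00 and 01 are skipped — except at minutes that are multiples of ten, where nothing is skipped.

Ten DF minutes hold 17982 frames, so frame 1599919 lies in block 88 (frames 1582416–1600397) with 17503 frames into that block.
The block's first minute is 1800 frames and the rest 1798 each; 17503 frames reaches minute 9, so 88 × 18 + 9 × 2 = 1602 labels have been skipped so far.
Adding those back, label number 1599919 + 1602 = 1601521 at 30 labels/s is 53384 s + 1 f = 14 h 49 min 44 s frame 1, i.e. 14:49:44;01.

14:49:44;01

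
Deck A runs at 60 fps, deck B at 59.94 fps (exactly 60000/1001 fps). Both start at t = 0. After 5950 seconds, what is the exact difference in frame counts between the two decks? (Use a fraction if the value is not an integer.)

A emits 60 × 5950 = 357000 frames; B emits 60000/1001 × 5950 = 51000000/143.
Difference = 51000/143 frames (≈ 356.6434); B is behind A.

51000/143 frames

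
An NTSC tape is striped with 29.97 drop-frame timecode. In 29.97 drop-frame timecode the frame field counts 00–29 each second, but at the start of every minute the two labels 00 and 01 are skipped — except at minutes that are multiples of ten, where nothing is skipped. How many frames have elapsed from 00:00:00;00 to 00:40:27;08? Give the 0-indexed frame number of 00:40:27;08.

72746

As if non-drop at 30 labels/s: (0 × 3600 + 40 × 60 + 27) × 30 + 8 = 72818.
Minute boundaries passed: 40; those not divisible by 10: 40 − 4 = 36; dropped labels = 2 × 36 = 72.
Actual frame index = 72818 − 72 = 72746.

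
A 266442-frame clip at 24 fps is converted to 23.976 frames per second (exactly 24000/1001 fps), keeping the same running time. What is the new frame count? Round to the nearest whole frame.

266176 frames

Frames at target rate = 266442 × (24000/1001) / (24) = 24222000/91 ≈ 266175.824.
Nearest whole frame: 266176.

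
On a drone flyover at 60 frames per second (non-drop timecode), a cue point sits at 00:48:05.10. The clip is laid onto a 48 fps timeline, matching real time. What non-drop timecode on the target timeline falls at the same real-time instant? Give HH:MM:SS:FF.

Source frame index: (0×3600 + 48×60 + 5) × 60 + 10 = 173110.
Real time: 173110 / (60) = 17311/6 s.
Target frame: (17311/6) × (48) = 138488.
At 48 labels/s: frame 138488 → 00:48:05:08.

00:48:05:08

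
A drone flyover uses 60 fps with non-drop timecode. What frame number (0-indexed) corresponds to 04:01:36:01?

869761

Total seconds to the label: (4 × 3600 + 1 × 60 + 36) = 14496.
Frame index = 14496 × 60 + 1 = 869761.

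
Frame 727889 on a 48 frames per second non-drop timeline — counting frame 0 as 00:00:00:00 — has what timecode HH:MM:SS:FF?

04:12:44:17

727889 ÷ 48 = 15164 full seconds, remainder 17 frames.
15164 s = 4 h 12 min 44 s.
Timecode: 04:12:44:17.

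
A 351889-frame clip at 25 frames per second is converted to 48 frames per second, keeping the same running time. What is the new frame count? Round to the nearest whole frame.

675627 frames

Frames at target rate = 351889 × (48) / (25) = 16890672/25 ≈ 675626.880.
Nearest whole frame: 675627.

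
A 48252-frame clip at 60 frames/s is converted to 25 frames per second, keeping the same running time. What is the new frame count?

20105 frames

Target frames = source frames × (target rate / source rate) = 48252 × (25)/(60) = 48252 × 5/12 = 20105.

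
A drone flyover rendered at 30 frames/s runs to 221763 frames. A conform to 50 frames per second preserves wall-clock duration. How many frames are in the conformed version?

369605 frames

Target frames = source frames × (target rate / source rate) = 221763 × (50)/(30) = 221763 × 5/3 = 369605.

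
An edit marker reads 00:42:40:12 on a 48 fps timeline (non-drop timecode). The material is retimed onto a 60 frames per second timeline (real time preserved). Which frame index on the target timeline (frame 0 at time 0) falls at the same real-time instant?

frame 153615

Source frame index: (0×3600 + 42×60 + 40) × 48 + 12 = 122892.
Real time: 122892 / (48) = 10241/4 s.
Target frame: (10241/4) × (60) = 153615.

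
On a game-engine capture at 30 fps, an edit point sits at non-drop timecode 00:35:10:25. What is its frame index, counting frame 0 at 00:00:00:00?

63325

Total seconds to the label: (0 × 3600 + 35 × 60 + 10) = 2110.
Frame index = 2110 × 30 + 25 = 63325.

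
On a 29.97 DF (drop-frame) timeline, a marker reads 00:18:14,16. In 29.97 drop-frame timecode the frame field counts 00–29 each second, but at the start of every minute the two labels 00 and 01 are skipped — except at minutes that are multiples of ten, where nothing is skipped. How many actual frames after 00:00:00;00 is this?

Complete 10-minute blocks: 1, each 17982 frames → 17982.
Remaining 8 whole minutes in the current block: 1800 + 7 × 1798 = 14386 frames.
Within the current minute: 14 × 30 + 16 − 2 = 434 (labels ;00/;01 skipped at this minute). Total = 17982 + 14386 + 434 = 32802.

32802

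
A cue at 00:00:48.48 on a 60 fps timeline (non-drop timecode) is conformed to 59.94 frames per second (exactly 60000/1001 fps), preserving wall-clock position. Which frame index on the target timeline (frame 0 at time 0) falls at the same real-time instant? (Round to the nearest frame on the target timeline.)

frame 2925

Source frame index: (0×3600 + 0×60 + 48) × 60 + 48 = 2928.
Real time: 2928 / (60) = 244/5 s.
Target frame: (244/5) × (60000/1001) = 2928000/1001 ≈ 2925.075 → 2925.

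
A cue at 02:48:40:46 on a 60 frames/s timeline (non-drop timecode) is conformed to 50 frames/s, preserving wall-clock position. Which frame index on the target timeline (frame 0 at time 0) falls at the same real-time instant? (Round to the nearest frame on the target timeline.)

Source frame index: (2×3600 + 48×60 + 40) × 60 + 46 = 607246.
Real time: 607246 / (60) = 303623/30 s.
Target frame: (303623/30) × (50) = 1518115/3 ≈ 506038.333 → 506038.

frame 506038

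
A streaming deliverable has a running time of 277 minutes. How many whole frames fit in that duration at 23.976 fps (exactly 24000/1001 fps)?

398481 frames

277 min = 16620 s.
Frames = 16620 × 24000/1001 = 398880000/1001 ≈ 398481.5185.
Complete frames: 398481.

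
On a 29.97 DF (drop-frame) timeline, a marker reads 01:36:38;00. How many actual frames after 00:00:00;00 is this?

173766

As if non-drop at 30 labels/s: (1 × 3600 + 36 × 60 + 38) × 30 + 0 = 173940.
Minute boundaries passed: 96; those not divisible by 10: 96 − 9 = 87; dropped labels = 2 × 87 = 174.
Actual frame index = 173940 − 174 = 173766.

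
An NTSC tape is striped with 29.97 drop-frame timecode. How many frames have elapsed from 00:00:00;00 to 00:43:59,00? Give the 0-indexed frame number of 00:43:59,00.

79092

As if non-drop at 30 labels/s: (0 × 3600 + 43 × 60 + 59) × 30 + 0 = 79170.
Minute boundaries passed: 43; those not divisible by 10: 43 − 4 = 39; dropped labels = 2 × 39 = 78.
Actual frame index = 79170 − 78 = 79092.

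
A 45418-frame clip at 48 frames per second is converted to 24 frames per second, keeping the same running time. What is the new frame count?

22709 frames

Target frames = source frames × (target rate / source rate) = 45418 × (24)/(48) = 45418 × 1/2 = 22709.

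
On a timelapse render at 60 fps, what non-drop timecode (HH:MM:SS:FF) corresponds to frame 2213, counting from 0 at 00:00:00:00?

00:00:36:53

2213 ÷ 60 = 36 full seconds, remainder 53 frames.
36 s = 0 h 0 min 36 s.
Timecode: 00:00:36:53.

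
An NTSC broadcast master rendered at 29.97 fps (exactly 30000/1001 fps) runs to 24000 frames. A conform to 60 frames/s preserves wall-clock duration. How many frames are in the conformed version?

48048 frames

Target frames = source frames × (target rate / source rate) = 24000 × (60)/(30000/1001) = 24000 × 1001/500 = 48048.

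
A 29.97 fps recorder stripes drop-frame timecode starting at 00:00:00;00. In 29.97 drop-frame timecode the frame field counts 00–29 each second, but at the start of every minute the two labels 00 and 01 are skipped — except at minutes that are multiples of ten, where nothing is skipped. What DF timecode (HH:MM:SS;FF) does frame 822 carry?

00:00:27;12

Ten DF minutes hold 17982 frames, so frame 822 lies in block 0 (frames 0–17981) with 822 frames into that block.
The block's first minute is 1800 frames and the rest 1798 each; 822 frames reaches minute 0, so 0 × 18 + 0 × 2 = 0 labels have been skipped so far.
Adding those back, label number 822 + 0 = 822 at 30 labels/s is 27 s + 12 f = 0 h 0 min 27 s frame 12, i.e. 00:00:27;12.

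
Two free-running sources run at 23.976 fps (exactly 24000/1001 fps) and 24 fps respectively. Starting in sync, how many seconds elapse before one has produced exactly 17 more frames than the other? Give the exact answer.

17017/24 seconds

The gap grows by |24 − 24000/1001| = 24/1001 frames per second.
Time for a 17-frame gap: 17 ÷ (24/1001) = 17017/24 s.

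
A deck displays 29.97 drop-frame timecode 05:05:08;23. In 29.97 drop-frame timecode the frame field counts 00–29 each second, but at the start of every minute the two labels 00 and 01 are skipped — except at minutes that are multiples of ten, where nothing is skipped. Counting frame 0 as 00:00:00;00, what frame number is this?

Complete 10-minute blocks: 30, each 17982 frames → 539460.
Remaining 5 whole minutes in the current block: 1800 + 4 × 1798 = 8992 frames.
Within the current minute: 8 × 30 + 23 − 2 = 261 (labels ;00/;01 skipped at this minute). Total = 539460 + 8992 + 261 = 548713.

548713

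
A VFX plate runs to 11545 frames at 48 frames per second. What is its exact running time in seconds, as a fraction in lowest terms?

11545/48 seconds

Running time = 11545 ÷ (48) = 11545 × 1/48 = 11545/48 s.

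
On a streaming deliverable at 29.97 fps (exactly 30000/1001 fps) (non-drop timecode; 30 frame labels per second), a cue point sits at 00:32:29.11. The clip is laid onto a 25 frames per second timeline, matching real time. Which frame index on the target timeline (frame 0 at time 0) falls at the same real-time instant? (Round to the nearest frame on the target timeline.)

frame 48783

Source frame index: (0×3600 + 32×60 + 29) × 30 + 11 = 58481.
Real time: 58481 / (30000/1001) = 58539481/30000 s.
Target frame: (58539481/30000) × (25) = 58539481/1200 ≈ 48782.901 → 48783.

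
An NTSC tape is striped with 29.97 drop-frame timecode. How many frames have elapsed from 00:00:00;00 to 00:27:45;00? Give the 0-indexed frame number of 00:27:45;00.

49900

As if non-drop at 30 labels/s: (0 × 3600 + 27 × 60 + 45) × 30 + 0 = 49950.
Minute boundaries passed: 27; those not divisible by 10: 27 − 2 = 25; dropped labels = 2 × 25 = 50.
Actual frame index = 49950 − 50 = 49900.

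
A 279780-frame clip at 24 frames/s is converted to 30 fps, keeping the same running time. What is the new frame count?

349725 frames

Target frames = source frames × (target rate / source rate) = 279780 × (30)/(24) = 279780 × 5/4 = 349725.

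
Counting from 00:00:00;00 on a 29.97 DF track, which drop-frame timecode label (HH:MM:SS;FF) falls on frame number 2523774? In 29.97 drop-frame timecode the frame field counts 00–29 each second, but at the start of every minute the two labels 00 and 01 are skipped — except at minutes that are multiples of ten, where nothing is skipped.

Ten DF minutes hold 17982 frames, so frame 2523774 lies in block 140 (frames 2517480–2535461) with 6294 frames into that block.
The block's first minute is 1800 frames and the rest 1798 each; 6294 frames reaches minute 3, so 140 × 18 + 3 × 2 = 2526 labels have been skipped so far.
Adding those back, label number 2523774 + 2526 = 2526300 at 30 labels/s is 84210 s + 0 f = 23 h 23 min 30 s frame 0, i.e. 23:23:30;00.

23:23:30;00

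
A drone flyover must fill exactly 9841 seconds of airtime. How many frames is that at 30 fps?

295230 frames

Frames = 9841 × 30 = 295230.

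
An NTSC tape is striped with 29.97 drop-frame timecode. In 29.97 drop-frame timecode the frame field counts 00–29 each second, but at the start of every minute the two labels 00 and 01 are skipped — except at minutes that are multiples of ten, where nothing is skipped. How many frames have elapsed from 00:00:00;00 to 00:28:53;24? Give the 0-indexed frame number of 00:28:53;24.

51962

As if non-drop at 30 labels/s: (0 × 3600 + 28 × 60 + 53) × 30 + 24 = 52014.
Minute boundaries passed: 28; those not divisible by 10: 28 − 2 = 26; dropped labels = 2 × 26 = 52.
Actual frame index = 52014 − 52 = 51962.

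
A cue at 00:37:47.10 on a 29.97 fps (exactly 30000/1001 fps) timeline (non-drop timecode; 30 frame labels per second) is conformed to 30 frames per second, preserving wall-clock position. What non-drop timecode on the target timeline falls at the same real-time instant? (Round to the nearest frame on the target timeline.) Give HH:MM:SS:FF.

Source frame index: (0×3600 + 37×60 + 47) × 30 + 10 = 68020.
Real time: 68020 / (30000/1001) = 3404401/1500 s.
Target frame: (3404401/1500) × (30) = 3404401/50 ≈ 68088.020 → 68088.
At 30 labels/s: frame 68088 → 00:37:49:18.

00:37:49:18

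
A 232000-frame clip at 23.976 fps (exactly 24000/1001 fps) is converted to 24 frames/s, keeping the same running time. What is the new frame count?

Target frames = source frames × (target rate / source rate) = 232000 × (24)/(24000/1001) = 232000 × 1001/1000 = 232232.

232232 frames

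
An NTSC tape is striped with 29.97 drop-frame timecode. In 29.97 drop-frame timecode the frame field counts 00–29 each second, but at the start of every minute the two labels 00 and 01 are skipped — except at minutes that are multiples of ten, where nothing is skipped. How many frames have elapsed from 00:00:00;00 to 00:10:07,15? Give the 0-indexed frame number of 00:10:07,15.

Complete 10-minute blocks: 1, each 17982 frames → 17982.
Remaining 0 whole minutes in the current block: 0 frames.
Within the current minute: 7 × 30 + 15 = 225. Total = 17982 + 0 + 225 = 18207.

18207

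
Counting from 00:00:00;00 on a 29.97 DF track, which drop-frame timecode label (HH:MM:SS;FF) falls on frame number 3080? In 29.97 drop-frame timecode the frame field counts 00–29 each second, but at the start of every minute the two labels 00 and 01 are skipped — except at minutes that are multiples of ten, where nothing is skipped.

00:01:42;22

Ten DF minutes hold 17982 frames, so frame 3080 lies in block 0 (frames 0–17981) with 3080 frames into that block.
The block's first minute is 1800 frames and the rest 1798 each; 3080 frames reaches minute 1, so 0 × 18 + 1 × 2 = 2 labels have been skipped so far.
Adding those back, label number 3080 + 2 = 3082 at 30 labels/s is 102 s + 22 f = 0 h 1 min 42 s frame 22, i.e. 00:01:42;22.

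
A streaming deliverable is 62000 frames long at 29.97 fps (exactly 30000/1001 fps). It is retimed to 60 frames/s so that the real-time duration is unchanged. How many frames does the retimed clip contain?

124124 frames

Target frames = source frames × (target rate / source rate) = 62000 × (60)/(30000/1001) = 62000 × 1001/500 = 124124.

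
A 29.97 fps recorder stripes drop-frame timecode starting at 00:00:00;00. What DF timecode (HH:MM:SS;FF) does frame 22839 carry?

00:12:42;01

Each 10-minute DF block holds 10 × 60 × 30 − 9 × 2 = 17982 frames. 22839 ÷ 17982 → 1 full block, remainder 4857.
Within the partial block the first minute is 1800 frames and each further minute 1798, so 2 further minute boundaries passed. Total skipped labels = 18 × 1 + 2 × 2 = 22.
Non-drop label index = 22839 + 22 = 22861; at 30 labels/s that is 00:12:42:01, i.e. DF 00:12:42;01.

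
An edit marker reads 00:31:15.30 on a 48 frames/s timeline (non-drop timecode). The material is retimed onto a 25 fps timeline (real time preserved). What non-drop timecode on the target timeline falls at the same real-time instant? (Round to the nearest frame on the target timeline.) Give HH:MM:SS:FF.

00:31:15:16

Source frame index: (0×3600 + 31×60 + 15) × 48 + 30 = 90030.
Real time: 90030 / (48) = 15005/8 s.
Target frame: (15005/8) × (25) = 375125/8 ≈ 46890.625 → 46891.
At 25 labels/s: frame 46891 → 00:31:15:16.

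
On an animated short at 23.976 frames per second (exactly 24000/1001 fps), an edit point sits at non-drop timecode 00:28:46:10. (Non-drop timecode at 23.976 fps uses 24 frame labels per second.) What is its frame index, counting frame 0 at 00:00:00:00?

frame 41434

Total seconds to the label: (0 × 3600 + 28 × 60 + 46) = 1726.
Frame index = 1726 × 24 + 10 = 41434.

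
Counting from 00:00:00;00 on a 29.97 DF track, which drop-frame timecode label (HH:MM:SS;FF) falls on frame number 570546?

05:17:17;08

Ten DF minutes hold 17982 frames, so frame 570546 lies in block 31 (frames 557442–575423) with 13104 frames into that block.
The block's first minute is 1800 frames and the rest 1798 each; 13104 frames reaches minute 7, so 31 × 18 + 7 × 2 = 572 labels have been skipped so far.
Adding those back, label number 570546 + 572 = 571118 at 30 labels/s is 19037 s + 8 f = 5 h 17 min 17 s frame 8, i.e. 05:17:17;08.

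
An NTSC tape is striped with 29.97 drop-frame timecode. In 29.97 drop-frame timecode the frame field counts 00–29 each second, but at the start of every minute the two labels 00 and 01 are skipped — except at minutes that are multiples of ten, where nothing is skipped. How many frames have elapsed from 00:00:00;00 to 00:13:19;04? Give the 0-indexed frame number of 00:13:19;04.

Complete 10-minute blocks: 1, each 17982 frames → 17982.
Remaining 3 whole minutes in the current block: 1800 + 2 × 1798 = 5396 frames.
Within the current minute: 19 × 30 + 4 − 2 = 572 (labels ;00/;01 skipped at this minute). Total = 17982 + 5396 + 572 = 23950.

23950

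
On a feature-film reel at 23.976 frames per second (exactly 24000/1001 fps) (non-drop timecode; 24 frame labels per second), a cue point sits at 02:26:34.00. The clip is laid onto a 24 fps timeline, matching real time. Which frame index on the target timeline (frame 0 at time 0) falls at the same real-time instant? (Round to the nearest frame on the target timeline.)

Source frame index: (2×3600 + 26×60 + 34) × 24 + 0 = 211056.
Real time: 211056 / (24000/1001) = 4401397/500 s.
Target frame: (4401397/500) × (24) = 26408382/125 ≈ 211267.056 → 211267.

frame 211267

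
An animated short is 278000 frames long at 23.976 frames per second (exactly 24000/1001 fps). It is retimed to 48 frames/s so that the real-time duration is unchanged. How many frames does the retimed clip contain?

Target frames = source frames × (target rate / source rate) = 278000 × (48)/(24000/1001) = 278000 × 1001/500 = 556556.

556556 frames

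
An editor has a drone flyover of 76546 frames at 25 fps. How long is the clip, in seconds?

Running time = 76546 / (25) = 3061.84 s.

3061.84 seconds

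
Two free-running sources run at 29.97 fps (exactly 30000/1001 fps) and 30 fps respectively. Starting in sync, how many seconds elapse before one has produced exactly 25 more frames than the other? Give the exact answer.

5005/6 seconds

The gap grows by |30 − 30000/1001| = 30/1001 frames per second.
Time for a 25-frame gap: 25 ÷ (30/1001) = 5005/6 s.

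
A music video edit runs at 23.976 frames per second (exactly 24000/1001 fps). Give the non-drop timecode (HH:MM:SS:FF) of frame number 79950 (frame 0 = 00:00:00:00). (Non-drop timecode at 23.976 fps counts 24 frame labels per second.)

00:55:31:06

79950 ÷ 24 = 3331 full seconds, remainder 6 frames.
3331 s = 0 h 55 min 31 s.
Timecode: 00:55:31:06.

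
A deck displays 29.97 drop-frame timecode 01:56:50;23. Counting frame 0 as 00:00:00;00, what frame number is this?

Complete 10-minute blocks: 11, each 17982 frames → 197802.
Remaining 6 whole minutes in the current block: 1800 + 5 × 1798 = 10790 frames.
Within the current minute: 50 × 30 + 23 − 2 = 1521 (labels ;00/;01 skipped at this minute). Total = 197802 + 10790 + 1521 = 210113.

210113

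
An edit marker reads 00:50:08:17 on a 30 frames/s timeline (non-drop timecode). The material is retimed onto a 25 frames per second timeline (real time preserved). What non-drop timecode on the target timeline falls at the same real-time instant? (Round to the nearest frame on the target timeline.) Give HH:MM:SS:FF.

00:50:08:14

Source frame index: (0×3600 + 50×60 + 8) × 30 + 17 = 90257.
Real time: 90257 / (30) = 90257/30 s.
Target frame: (90257/30) × (25) = 451285/6 ≈ 75214.167 → 75214.
At 25 labels/s: frame 75214 → 00:50:08:14.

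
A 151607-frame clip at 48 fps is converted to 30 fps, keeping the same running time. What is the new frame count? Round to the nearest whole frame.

94754 frames

Frames at target rate = 151607 × (30) / (48) = 758035/8 ≈ 94754.375.
Nearest whole frame: 94754.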